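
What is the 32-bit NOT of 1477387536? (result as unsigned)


~0b1011000000011110010010100010000 = 0b10100111111100001101101011101111 = 2817579759 (32-bit unsigned)

2817579759


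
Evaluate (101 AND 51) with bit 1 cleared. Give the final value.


Step 1: 101 & 51 = 33
Step 2: 33 & ~(1 << 1) = 33

33


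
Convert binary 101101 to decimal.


101101 in decimal = 45

45


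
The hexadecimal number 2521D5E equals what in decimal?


2521D5E hex = 38935902 decimal

38935902


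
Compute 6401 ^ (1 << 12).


6401 ^ (1 << 12) = 6401 ^ 4096 = 2305

2305


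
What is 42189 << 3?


0b1010010011001101 << 3 = 0b1010010011001101000 = 337512

337512


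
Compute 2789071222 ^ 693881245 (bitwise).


0b10100110001111011101100101110110 ^ 0b101001010110111100100110011101 = 0b10001111011001100001000011101011 = 2405830891

2405830891


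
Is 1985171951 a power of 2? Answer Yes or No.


0b1110110010100110101000111101111. Multiple bits set => No

No


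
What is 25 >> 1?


0b11001 >> 1 = 0b1100 = 12

12


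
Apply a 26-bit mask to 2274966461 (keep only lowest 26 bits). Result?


2274966461 & 67108863 = 60373949

60373949


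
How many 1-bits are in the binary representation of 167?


0b10100111 has 5 set bits

5


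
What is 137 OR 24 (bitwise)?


0b10001001 | 0b11000 = 0b10011001 = 153

153


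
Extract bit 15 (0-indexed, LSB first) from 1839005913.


0b1101101100111010000000011011001, position 15 = 0

0


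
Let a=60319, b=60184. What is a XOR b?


60319 ^ 60184 = 135

135


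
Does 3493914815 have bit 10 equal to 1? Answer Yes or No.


0b11010000010000001110100010111111, bit 10 = 0. No

No


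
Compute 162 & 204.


0b10100010 & 0b11001100 = 0b10000000 = 128

128


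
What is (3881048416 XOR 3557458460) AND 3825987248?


Step 1: 3881048416 ^ 3557458460 = 861838204
Step 2: 861838204 & 3825987248 = 537561648

537561648


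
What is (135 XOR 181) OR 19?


Step 1: 135 ^ 181 = 50
Step 2: 50 | 19 = 51

51


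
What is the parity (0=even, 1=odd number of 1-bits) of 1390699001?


0b1010010111001000110000111111001 has 16 ones => parity 0

0


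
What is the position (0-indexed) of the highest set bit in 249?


0b11111001. Highest set bit at position 7

7


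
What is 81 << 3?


0b1010001 << 3 = 0b1010001000 = 648

648


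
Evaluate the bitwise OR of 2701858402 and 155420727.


0b10100001000010110001011001100010 | 0b1001010000111000100000110111 = 0b10101001010010111001111001110111 = 2840305271

2840305271


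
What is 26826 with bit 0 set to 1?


26826 | (1 << 0) = 26826 | 1 = 26827

26827


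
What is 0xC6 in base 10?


C6 hex = 198 decimal

198


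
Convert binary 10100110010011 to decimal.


10100110010011 in decimal = 10643

10643


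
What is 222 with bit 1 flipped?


222 ^ (1 << 1) = 222 ^ 2 = 220

220


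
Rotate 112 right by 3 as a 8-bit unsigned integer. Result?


Rotate 0b1110000 right by 3 (8-bit) = 0b1110 = 14

14


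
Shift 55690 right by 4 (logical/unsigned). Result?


0b1101100110001010 >> 4 = 0b110110011000 = 3480

3480


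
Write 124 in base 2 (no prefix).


124 = 1111100 in binary

1111100


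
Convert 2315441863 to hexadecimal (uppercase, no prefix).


2315441863 = 8A02D6C7 hex

8A02D6C7


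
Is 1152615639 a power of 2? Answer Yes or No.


0b1000100101100111000010011010111. Multiple bits set => No

No


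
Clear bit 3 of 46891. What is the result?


46891 & ~(1 << 3) = 46883

46883


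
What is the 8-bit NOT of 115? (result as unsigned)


~0b1110011 = 0b10001100 = 140 (8-bit unsigned)

140


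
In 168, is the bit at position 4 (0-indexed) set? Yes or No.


0b10101000, bit 4 = 0. No

No


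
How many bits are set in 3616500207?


0b11010111100011110110100111101111 has 22 set bits

22


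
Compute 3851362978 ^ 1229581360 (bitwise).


0b11100101100011110010001010100010 ^ 0b1001001010010011110110000110000 = 0b10101100110001101100111010010010 = 2898710162

2898710162


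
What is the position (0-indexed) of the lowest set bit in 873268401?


0b110100000011010000010010110001. Lowest set bit at position 0

0


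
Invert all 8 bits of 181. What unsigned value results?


181 ^ 255 = 74

74


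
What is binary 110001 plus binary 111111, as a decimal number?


110001 + 111111 = 1110000 = 112

112


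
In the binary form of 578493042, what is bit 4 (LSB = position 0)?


0b100010011110110001101001110010, position 4 = 1

1


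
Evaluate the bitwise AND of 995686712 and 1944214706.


0b111011010110001111100100111000 & 0b1110011111000100101110010110010 = 0b110011010000000101100000110000 = 859854896

859854896


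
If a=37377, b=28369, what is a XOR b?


37377 ^ 28369 = 64720

64720


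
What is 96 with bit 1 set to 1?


96 | (1 << 1) = 96 | 2 = 98

98


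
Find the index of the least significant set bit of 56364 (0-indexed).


0b1101110000101100. Lowest set bit at position 2

2


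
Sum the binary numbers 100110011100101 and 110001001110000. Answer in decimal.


100110011100101 + 110001001110000 = 1010111101010101 = 44885

44885


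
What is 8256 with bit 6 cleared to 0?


8256 & ~(1 << 6) = 8192

8192


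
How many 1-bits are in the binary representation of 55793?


0b1101100111110001 has 10 set bits

10


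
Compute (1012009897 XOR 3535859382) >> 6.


Step 1: 1012009897 ^ 3535859382 = 4002604319
Step 2: 4002604319 >> 6 = 62540692

62540692


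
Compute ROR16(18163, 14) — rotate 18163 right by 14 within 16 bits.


Rotate 0b100011011110011 right by 14 (16-bit) = 0b1101111001101 = 7117

7117


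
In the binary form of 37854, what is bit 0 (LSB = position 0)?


0b1001001111011110, position 0 = 0

0


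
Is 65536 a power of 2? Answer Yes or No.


0b10000000000000000. Only one bit set => Yes

Yes


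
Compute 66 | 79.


0b1000010 | 0b1001111 = 0b1001111 = 79

79


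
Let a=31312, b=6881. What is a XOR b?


31312 ^ 6881 = 24753

24753


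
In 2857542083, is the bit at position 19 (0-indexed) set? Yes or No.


0b10101010010100101010000111000011, bit 19 = 0. No

No


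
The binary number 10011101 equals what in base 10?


10011101 in decimal = 157

157


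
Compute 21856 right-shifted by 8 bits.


0b101010101100000 >> 8 = 0b1010101 = 85

85


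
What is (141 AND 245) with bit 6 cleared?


Step 1: 141 & 245 = 133
Step 2: 133 & ~(1 << 6) = 133

133


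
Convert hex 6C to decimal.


6C hex = 108 decimal

108


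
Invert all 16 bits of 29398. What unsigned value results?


29398 ^ 65535 = 36137

36137


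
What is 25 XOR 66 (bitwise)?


0b11001 ^ 0b1000010 = 0b1011011 = 91

91


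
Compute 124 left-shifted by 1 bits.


0b1111100 << 1 = 0b11111000 = 248

248


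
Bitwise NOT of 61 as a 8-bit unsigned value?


~0b111101 = 0b11000010 = 194 (8-bit unsigned)

194


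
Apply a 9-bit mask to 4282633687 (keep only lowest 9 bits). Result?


4282633687 & 511 = 471

471


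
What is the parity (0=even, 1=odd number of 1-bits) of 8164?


0b1111111100100 has 9 ones => parity 1

1


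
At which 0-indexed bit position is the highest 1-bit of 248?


0b11111000. Highest set bit at position 7

7


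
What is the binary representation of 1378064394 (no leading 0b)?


1378064394 = 1010010001000111001100000001010 in binary

1010010001000111001100000001010


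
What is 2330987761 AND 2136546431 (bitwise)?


0b10001010111100000000110011110001 & 0b1111111010110010001110001111111 = 0b1010010100000000110001110001 = 173018225

173018225


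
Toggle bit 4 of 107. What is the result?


107 ^ (1 << 4) = 107 ^ 16 = 123

123


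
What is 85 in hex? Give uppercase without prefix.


85 = 55 hex

55


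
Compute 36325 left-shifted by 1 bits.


0b1000110111100101 << 1 = 0b10001101111001010 = 72650

72650


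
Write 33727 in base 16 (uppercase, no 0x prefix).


33727 = 83BF hex

83BF


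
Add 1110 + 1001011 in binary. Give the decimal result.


1110 + 1001011 = 1011001 = 89

89


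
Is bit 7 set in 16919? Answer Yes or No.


0b100001000010111, bit 7 = 0. No

No


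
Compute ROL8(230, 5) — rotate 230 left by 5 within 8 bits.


Rotate 0b11100110 left by 5 (8-bit) = 0b11011100 = 220

220


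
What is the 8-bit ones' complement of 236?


236 ^ 255 = 19

19


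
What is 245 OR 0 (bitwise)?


0b11110101 | 0b0 = 0b11110101 = 245

245


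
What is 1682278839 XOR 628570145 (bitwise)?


0b1100100010001011000100110110111 ^ 0b100101011101110011100000100001 = 0b1000001001100101011000110010110 = 1093841302

1093841302


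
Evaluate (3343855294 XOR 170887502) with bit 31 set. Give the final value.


Step 1: 3343855294 ^ 170887502 = 3445663728
Step 2: 3445663728 | (1 << 31) = 3445663728 | 2147483648 = 3445663728

3445663728


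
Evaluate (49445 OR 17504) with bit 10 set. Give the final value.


Step 1: 49445 | 17504 = 50533
Step 2: 50533 | (1 << 10) = 50533 | 1024 = 50533

50533


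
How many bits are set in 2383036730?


0b10001110000010100100000100111010 has 12 set bits

12


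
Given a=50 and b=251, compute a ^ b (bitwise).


50 ^ 251 = 201

201


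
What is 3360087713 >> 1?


0b11001000010001101101111010100001 >> 1 = 0b1100100001000110110111101010000 = 1680043856

1680043856


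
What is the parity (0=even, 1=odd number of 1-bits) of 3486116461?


0b11001111110010011110101001101101 has 20 ones => parity 0

0


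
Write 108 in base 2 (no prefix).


108 = 1101100 in binary

1101100


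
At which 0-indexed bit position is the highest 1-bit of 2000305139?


0b1110111001110100011101111110011. Highest set bit at position 30

30


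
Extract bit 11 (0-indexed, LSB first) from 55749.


0b1101100111000101, position 11 = 1

1


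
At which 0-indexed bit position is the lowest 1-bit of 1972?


0b11110110100. Lowest set bit at position 2

2


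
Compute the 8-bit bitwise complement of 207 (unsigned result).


~0b11001111 = 0b110000 = 48 (8-bit unsigned)

48


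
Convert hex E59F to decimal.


E59F hex = 58783 decimal

58783


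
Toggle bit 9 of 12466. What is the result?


12466 ^ (1 << 9) = 12466 ^ 512 = 12978

12978


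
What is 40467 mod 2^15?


40467 & 32767 = 7699

7699


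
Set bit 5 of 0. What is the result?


0 | (1 << 5) = 0 | 32 = 32

32


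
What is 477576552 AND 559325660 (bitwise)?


0b11100011101110011110101101000 & 0b100001010101101010000111011100 = 0b10101100010000101001000 = 5644616

5644616


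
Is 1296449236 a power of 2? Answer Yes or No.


0b1001101010001100011111011010100. Multiple bits set => No

No


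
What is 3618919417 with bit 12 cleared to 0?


3618919417 & ~(1 << 12) = 3618915321

3618915321


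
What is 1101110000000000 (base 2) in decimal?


1101110000000000 in decimal = 56320

56320


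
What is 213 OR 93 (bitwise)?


0b11010101 | 0b1011101 = 0b11011101 = 221

221


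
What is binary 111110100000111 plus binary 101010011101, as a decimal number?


111110100000111 + 101010011101 = 1000011110100100 = 34724

34724


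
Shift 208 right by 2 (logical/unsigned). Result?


0b11010000 >> 2 = 0b110100 = 52

52


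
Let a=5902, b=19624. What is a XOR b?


5902 ^ 19624 = 23462

23462


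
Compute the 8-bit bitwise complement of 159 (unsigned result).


~0b10011111 = 0b1100000 = 96 (8-bit unsigned)

96


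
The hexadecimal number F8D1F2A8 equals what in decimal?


F8D1F2A8 hex = 4174508712 decimal

4174508712


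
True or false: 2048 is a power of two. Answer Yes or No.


0b100000000000. Only one bit set => Yes

Yes


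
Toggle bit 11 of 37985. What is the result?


37985 ^ (1 << 11) = 37985 ^ 2048 = 40033

40033


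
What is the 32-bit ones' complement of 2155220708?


2155220708 ^ 4294967295 = 2139746587

2139746587


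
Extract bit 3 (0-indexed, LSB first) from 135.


0b10000111, position 3 = 0

0


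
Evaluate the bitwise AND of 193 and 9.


0b11000001 & 0b1001 = 0b1 = 1

1


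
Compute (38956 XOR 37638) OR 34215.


Step 1: 38956 ^ 37638 = 2858
Step 2: 2858 | 34215 = 36783

36783


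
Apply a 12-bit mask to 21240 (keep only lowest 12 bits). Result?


21240 & 4095 = 760

760


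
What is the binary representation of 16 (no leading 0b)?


16 = 10000 in binary

10000


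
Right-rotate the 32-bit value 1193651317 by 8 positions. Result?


Rotate 0b1000111001001011010110001110101 right by 8 (32-bit) = 0b1110101010001110010010110101100 = 1967596972

1967596972


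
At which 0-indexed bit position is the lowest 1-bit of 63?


0b111111. Lowest set bit at position 0

0


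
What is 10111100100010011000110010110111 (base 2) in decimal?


10111100100010011000110010110111 in decimal = 3163131063

3163131063


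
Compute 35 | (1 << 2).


35 | (1 << 2) = 35 | 4 = 39

39


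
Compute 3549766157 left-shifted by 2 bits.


0b11010011100101010010001000001101 << 2 = 0b1101001110010101001000100000110100 = 14199064628

14199064628


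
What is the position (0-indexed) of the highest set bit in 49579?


0b1100000110101011. Highest set bit at position 15

15


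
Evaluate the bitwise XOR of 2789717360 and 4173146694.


0b10100110010001111011010101110000 ^ 0b11111000101111010010101001000110 = 0b1011110111110101001111100110110 = 1593483062

1593483062


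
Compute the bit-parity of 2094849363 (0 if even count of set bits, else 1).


0b1111100110111001101110101010011 has 20 ones => parity 0

0


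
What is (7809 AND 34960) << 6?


Step 1: 7809 & 34960 = 2176
Step 2: 2176 << 6 = 139264

139264


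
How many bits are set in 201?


0b11001001 has 4 set bits

4


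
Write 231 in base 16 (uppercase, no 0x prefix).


231 = E7 hex

E7


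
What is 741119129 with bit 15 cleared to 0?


741119129 & ~(1 << 15) = 741086361

741086361


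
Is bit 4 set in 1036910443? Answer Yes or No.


0b111101110011011111111101101011, bit 4 = 0. No

No


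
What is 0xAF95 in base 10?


AF95 hex = 44949 decimal

44949


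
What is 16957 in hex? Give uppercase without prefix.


16957 = 423D hex

423D


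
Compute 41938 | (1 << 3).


41938 | (1 << 3) = 41938 | 8 = 41946

41946


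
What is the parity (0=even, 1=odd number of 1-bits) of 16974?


0b100001001001110 has 6 ones => parity 0

0


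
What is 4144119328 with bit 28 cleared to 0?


4144119328 & ~(1 << 28) = 3875683872

3875683872


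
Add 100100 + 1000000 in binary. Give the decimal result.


100100 + 1000000 = 1100100 = 100

100


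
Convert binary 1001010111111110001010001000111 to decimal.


1001010111111110001010001000111 in decimal = 1258230855

1258230855


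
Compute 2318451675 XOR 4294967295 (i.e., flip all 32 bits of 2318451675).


2318451675 ^ 4294967295 = 1976515620

1976515620


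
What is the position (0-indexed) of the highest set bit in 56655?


0b1101110101001111. Highest set bit at position 15

15


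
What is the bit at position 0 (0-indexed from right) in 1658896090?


0b1100010111000001011111011011010, position 0 = 0

0


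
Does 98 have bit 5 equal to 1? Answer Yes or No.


0b1100010, bit 5 = 1. Yes

Yes


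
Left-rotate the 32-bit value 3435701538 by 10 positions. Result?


Rotate 0b11001100110010001010010100100010 left by 10 (32-bit) = 0b100010100101001000101100110011 = 580160307

580160307


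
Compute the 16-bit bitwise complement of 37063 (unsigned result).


~0b1001000011000111 = 0b110111100111000 = 28472 (16-bit unsigned)

28472


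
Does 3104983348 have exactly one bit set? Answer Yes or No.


0b10111001000100100100100100110100. Multiple bits set => No

No


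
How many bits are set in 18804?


0b100100101110100 has 7 set bits

7


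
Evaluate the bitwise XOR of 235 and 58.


0b11101011 ^ 0b111010 = 0b11010001 = 209

209


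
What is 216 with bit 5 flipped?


216 ^ (1 << 5) = 216 ^ 32 = 248

248


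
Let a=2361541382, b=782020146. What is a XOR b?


2361541382 ^ 782020146 = 2724130100

2724130100


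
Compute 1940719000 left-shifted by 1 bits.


0b1110011101011010000010110011000 << 1 = 0b11100111010110100000101100110000 = 3881438000

3881438000


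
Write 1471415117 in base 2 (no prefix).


1471415117 = 1010111101101000000001101001101 in binary

1010111101101000000001101001101


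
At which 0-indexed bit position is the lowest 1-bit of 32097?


0b111110101100001. Lowest set bit at position 0

0


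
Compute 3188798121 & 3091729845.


0b10111110000100010011001010101001 & 0b10111000010010000000110110110101 = 0b10111000000000000000000010100001 = 3087007905

3087007905


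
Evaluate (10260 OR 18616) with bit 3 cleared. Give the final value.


Step 1: 10260 | 18616 = 26812
Step 2: 26812 & ~(1 << 3) = 26804

26804


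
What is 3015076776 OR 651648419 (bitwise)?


0b10110011101101100110101110101000 | 0b100110110101110101110110100011 = 0b10110111111101110111111110101011 = 3086450603

3086450603


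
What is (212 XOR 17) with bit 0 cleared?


Step 1: 212 ^ 17 = 197
Step 2: 197 & ~(1 << 0) = 196

196


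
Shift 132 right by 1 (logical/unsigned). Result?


0b10000100 >> 1 = 0b1000010 = 66

66


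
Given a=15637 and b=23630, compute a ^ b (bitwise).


15637 ^ 23630 = 24923

24923


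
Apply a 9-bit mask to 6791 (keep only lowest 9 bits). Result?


6791 & 511 = 135

135


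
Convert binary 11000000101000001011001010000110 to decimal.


11000000101000001011001010000110 in decimal = 3231756934

3231756934


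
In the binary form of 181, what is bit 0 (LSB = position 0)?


0b10110101, position 0 = 1

1


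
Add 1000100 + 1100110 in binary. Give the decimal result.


1000100 + 1100110 = 10101010 = 170

170


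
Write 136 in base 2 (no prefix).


136 = 10001000 in binary

10001000


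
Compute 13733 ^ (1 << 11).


13733 ^ (1 << 11) = 13733 ^ 2048 = 15781

15781


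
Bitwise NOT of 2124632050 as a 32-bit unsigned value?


~0b1111110101000110100111111110010 = 0b10000001010111001011000000001101 = 2170335245 (32-bit unsigned)

2170335245


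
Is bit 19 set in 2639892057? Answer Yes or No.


0b10011101010110011000111001011001, bit 19 = 1. Yes

Yes


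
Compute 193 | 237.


0b11000001 | 0b11101101 = 0b11101101 = 237

237


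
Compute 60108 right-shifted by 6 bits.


0b1110101011001100 >> 6 = 0b1110101011 = 939

939


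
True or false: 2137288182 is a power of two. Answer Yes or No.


0b1111111011001000110110111110110. Multiple bits set => No

No


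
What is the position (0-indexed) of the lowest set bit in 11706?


0b10110110111010. Lowest set bit at position 1

1


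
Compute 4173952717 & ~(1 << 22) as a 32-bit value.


4173952717 & ~(1 << 22) = 4169758413

4169758413


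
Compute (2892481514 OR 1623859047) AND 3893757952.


Step 1: 2892481514 | 1623859047 = 3975143407
Step 2: 3975143407 & 3893757952 = 3892709376

3892709376


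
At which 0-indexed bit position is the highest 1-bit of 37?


0b100101. Highest set bit at position 5

5


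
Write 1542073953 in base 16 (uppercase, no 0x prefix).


1542073953 = 5BEA2E61 hex

5BEA2E61


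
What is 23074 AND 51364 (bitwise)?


0b101101000100010 & 0b1100100010100100 = 0b100100000100000 = 18464

18464


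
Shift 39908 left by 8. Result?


0b1001101111100100 << 8 = 0b100110111110010000000000 = 10216448

10216448


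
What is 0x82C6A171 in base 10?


82C6A171 hex = 2194055537 decimal

2194055537


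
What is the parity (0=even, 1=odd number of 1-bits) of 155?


0b10011011 has 5 ones => parity 1

1


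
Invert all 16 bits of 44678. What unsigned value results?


44678 ^ 65535 = 20857

20857


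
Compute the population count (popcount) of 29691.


0b111001111111011 has 12 set bits

12


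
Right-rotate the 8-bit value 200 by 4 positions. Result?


Rotate 0b11001000 right by 4 (8-bit) = 0b10001100 = 140

140


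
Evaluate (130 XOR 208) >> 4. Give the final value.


Step 1: 130 ^ 208 = 82
Step 2: 82 >> 4 = 5

5


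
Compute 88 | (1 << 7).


88 | (1 << 7) = 88 | 128 = 216

216


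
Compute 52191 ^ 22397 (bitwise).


0b1100101111011111 ^ 0b101011101111101 = 0b1001110010100010 = 40098

40098


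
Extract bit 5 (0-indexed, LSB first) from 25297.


0b110001011010001, position 5 = 0

0


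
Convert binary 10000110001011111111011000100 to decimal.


10000110001011111111011000100 in decimal = 281411268

281411268


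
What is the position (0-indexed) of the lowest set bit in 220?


0b11011100. Lowest set bit at position 2

2


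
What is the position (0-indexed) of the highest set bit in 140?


0b10001100. Highest set bit at position 7

7


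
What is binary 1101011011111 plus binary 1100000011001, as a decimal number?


1101011011111 + 1100000011001 = 11001011111000 = 13048

13048


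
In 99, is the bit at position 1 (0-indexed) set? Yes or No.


0b1100011, bit 1 = 1. Yes

Yes


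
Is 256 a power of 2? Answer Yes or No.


0b100000000. Only one bit set => Yes

Yes


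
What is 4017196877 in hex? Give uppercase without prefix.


4017196877 = EF718F4D hex

EF718F4D


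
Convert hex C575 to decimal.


C575 hex = 50549 decimal

50549


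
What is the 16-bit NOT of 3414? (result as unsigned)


~0b110101010110 = 0b1111001010101001 = 62121 (16-bit unsigned)

62121


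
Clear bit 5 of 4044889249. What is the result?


4044889249 & ~(1 << 5) = 4044889217

4044889217


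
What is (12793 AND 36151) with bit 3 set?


Step 1: 12793 & 36151 = 305
Step 2: 305 | (1 << 3) = 305 | 8 = 313

313


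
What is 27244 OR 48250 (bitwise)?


0b110101001101100 | 0b1011110001111010 = 0b1111111001111110 = 65150

65150


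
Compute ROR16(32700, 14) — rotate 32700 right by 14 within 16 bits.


Rotate 0b111111110111100 right by 14 (16-bit) = 0b1111111011110001 = 65265

65265


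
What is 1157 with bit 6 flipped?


1157 ^ (1 << 6) = 1157 ^ 64 = 1221

1221


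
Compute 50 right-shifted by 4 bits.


0b110010 >> 4 = 0b11 = 3

3


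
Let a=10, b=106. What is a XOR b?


10 ^ 106 = 96

96


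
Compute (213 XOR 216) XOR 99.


Step 1: 213 ^ 216 = 13
Step 2: 13 ^ 99 = 110

110


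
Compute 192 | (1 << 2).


192 | (1 << 2) = 192 | 4 = 196

196


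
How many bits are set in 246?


0b11110110 has 6 set bits

6


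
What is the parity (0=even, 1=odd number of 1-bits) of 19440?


0b100101111110000 has 8 ones => parity 0

0


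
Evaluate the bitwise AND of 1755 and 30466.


0b11011011011 & 0b111011100000010 = 0b11000000010 = 1538

1538


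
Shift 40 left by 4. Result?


0b101000 << 4 = 0b1010000000 = 640

640


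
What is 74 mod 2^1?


74 & 1 = 0

0


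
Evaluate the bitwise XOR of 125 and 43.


0b1111101 ^ 0b101011 = 0b1010110 = 86

86


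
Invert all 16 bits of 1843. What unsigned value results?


1843 ^ 65535 = 63692

63692


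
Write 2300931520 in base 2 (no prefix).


2300931520 = 10001001001001010110110111000000 in binary

10001001001001010110110111000000


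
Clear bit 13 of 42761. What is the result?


42761 & ~(1 << 13) = 34569

34569


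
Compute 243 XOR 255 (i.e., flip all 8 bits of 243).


243 ^ 255 = 12

12


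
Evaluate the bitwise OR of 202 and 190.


0b11001010 | 0b10111110 = 0b11111110 = 254

254


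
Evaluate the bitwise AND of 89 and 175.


0b1011001 & 0b10101111 = 0b1001 = 9

9


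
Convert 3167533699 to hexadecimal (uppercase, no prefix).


3167533699 = BCCCBA83 hex

BCCCBA83


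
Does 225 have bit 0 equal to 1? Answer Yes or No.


0b11100001, bit 0 = 1. Yes

Yes


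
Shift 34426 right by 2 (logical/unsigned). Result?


0b1000011001111010 >> 2 = 0b10000110011110 = 8606

8606


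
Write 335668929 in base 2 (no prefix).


335668929 = 10100000000011110011011000001 in binary

10100000000011110011011000001


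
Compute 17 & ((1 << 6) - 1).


17 & 63 = 17

17


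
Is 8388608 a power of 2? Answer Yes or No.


0b100000000000000000000000. Only one bit set => Yes

Yes


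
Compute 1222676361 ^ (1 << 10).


1222676361 ^ (1 << 10) = 1222676361 ^ 1024 = 1222675337

1222675337


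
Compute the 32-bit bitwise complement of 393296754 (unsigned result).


~0b10111011100010011101101110010 = 0b11101000100011101100010010001101 = 3901670541 (32-bit unsigned)

3901670541


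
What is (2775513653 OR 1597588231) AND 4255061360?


Step 1: 2775513653 | 1597588231 = 4286577463
Step 2: 4286577463 & 4255061360 = 4246671664

4246671664


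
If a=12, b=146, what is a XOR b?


12 ^ 146 = 158

158


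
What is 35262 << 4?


0b1000100110111110 << 4 = 0b10001001101111100000 = 564192

564192


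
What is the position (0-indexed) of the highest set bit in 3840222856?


0b11100100111001010010011010001000. Highest set bit at position 31

31


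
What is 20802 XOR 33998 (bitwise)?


0b101000101000010 ^ 0b1000010011001110 = 0b1101010110001100 = 54668

54668


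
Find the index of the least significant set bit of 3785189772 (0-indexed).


0b11100001100111010110100110001100. Lowest set bit at position 2

2


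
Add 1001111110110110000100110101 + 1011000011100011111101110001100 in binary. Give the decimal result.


1001111110110110000100110101 + 1011000011100011111101110001100 = 1100010011011010101110011000001 = 1651334337

1651334337


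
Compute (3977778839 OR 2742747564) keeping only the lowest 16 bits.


Step 1: 3977778839 | 2742747564 = 4017821631
Step 2: 4017821631 & 65535 = 6079

6079


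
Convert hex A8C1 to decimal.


A8C1 hex = 43201 decimal

43201


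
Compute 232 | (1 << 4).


232 | (1 << 4) = 232 | 16 = 248

248


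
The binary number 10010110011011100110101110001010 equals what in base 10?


10010110011011100110101110001010 in decimal = 2523818890

2523818890


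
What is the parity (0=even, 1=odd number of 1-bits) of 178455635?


0b1010101000110000010001010011 has 11 ones => parity 1

1


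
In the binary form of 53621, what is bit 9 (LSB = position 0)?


0b1101000101110101, position 9 = 0

0


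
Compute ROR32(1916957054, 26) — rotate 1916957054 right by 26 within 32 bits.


Rotate 0b1110010010000100111000101111110 right by 26 (32-bit) = 0b10010000100111000101111110011100 = 2426167196

2426167196


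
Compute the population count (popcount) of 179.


0b10110011 has 5 set bits

5


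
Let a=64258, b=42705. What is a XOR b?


64258 ^ 42705 = 24019

24019


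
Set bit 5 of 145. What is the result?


145 | (1 << 5) = 145 | 32 = 177

177


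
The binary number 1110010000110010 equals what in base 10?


1110010000110010 in decimal = 58418

58418


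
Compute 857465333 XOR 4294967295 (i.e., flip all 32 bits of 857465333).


857465333 ^ 4294967295 = 3437501962

3437501962


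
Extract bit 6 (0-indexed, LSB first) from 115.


0b1110011, position 6 = 1

1


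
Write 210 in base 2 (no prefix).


210 = 11010010 in binary

11010010


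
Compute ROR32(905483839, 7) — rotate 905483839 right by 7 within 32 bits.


Rotate 0b110101111110001001011000111111 right by 7 (32-bit) = 0b1111110011010111111000100101100 = 2121003308

2121003308


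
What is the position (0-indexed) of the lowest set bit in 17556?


0b100010010010100. Lowest set bit at position 2

2


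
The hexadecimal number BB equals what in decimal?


BB hex = 187 decimal

187


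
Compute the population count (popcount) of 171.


0b10101011 has 5 set bits

5


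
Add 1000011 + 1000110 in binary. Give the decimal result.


1000011 + 1000110 = 10001001 = 137

137


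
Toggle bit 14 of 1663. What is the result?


1663 ^ (1 << 14) = 1663 ^ 16384 = 18047

18047


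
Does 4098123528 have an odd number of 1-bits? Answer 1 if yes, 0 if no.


0b11110100010001000110011100001000 has 13 ones => parity 1

1


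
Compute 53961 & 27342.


0b1101001011001001 & 0b110101011001110 = 0b100001011001000 = 17096

17096


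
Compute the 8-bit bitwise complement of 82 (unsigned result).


~0b1010010 = 0b10101101 = 173 (8-bit unsigned)

173


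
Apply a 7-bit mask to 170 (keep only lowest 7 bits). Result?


170 & 127 = 42

42


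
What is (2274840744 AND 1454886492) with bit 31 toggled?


Step 1: 2274840744 & 1454886492 = 110575624
Step 2: 110575624 ^ (1 << 31) = 110575624 ^ 2147483648 = 2258059272

2258059272


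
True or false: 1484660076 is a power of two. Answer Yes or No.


0b1011000011111100001110101101100. Multiple bits set => No

No


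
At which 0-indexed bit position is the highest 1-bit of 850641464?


0b110010101100111100001000111000. Highest set bit at position 29

29


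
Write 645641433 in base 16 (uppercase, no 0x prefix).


645641433 = 267BB4D9 hex

267BB4D9


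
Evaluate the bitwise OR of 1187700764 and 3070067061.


0b1000110110010101110000000011100 | 0b10110110111111011000000101110101 = 0b11110110111111111110000101111101 = 4143964541

4143964541


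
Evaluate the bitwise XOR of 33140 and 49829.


0b1000000101110100 ^ 0b1100001010100101 = 0b100001111010001 = 17361

17361


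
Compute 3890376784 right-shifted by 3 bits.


0b11100111111000100111000001010000 >> 3 = 0b11100111111000100111000001010 = 486297098

486297098


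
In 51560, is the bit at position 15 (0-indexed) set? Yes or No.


0b1100100101101000, bit 15 = 1. Yes

Yes


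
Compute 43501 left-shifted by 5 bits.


0b1010100111101101 << 5 = 0b101010011110110100000 = 1392032

1392032


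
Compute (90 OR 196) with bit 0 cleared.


Step 1: 90 | 196 = 222
Step 2: 222 & ~(1 << 0) = 222

222


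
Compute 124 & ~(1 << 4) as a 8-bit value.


124 & ~(1 << 4) = 108

108


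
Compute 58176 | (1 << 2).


58176 | (1 << 2) = 58176 | 4 = 58180

58180


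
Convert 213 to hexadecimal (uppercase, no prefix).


213 = D5 hex

D5


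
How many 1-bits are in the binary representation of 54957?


0b1101011010101101 has 10 set bits

10


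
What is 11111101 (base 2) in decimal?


11111101 in decimal = 253

253


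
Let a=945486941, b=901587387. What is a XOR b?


945486941 ^ 901587387 = 233299430

233299430


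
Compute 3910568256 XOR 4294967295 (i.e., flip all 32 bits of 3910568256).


3910568256 ^ 4294967295 = 384399039

384399039


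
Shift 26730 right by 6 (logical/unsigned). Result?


0b110100001101010 >> 6 = 0b110100001 = 417

417


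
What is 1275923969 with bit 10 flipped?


1275923969 ^ (1 << 10) = 1275923969 ^ 1024 = 1275922945

1275922945


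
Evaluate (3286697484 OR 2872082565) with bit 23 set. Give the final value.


Step 1: 3286697484 | 2872082565 = 3958867597
Step 2: 3958867597 | (1 << 23) = 3958867597 | 8388608 = 3958867597

3958867597


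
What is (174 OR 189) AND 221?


Step 1: 174 | 189 = 191
Step 2: 191 & 221 = 157

157


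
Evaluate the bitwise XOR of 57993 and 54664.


0b1110001010001001 ^ 0b1101010110001000 = 0b11011100000001 = 14081

14081


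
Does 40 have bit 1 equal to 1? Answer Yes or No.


0b101000, bit 1 = 0. No

No


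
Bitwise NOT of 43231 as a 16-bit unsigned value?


~0b1010100011011111 = 0b101011100100000 = 22304 (16-bit unsigned)

22304


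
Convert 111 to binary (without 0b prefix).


111 = 1101111 in binary

1101111


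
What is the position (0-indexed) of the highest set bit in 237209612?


0b1110001000111000100000001100. Highest set bit at position 27

27


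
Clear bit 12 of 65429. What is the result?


65429 & ~(1 << 12) = 61333

61333


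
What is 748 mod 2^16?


748 & 65535 = 748

748


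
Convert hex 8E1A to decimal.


8E1A hex = 36378 decimal

36378


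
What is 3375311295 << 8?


0b11001001001011110010100110111111 << 8 = 0b1100100100101111001010011011111100000000 = 864079691520

864079691520


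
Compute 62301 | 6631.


0b1111001101011101 | 0b1100111100111 = 0b1111101111111111 = 64511

64511


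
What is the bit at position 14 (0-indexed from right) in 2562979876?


0b10011000110000111111100000100100, position 14 = 1

1


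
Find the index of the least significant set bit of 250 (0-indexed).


0b11111010. Lowest set bit at position 1

1


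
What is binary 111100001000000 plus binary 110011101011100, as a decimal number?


111100001000000 + 110011101011100 = 1101111110011100 = 57244

57244


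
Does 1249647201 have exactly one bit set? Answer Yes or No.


0b1001010011111000001101001100001. Multiple bits set => No

No


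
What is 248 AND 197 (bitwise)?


0b11111000 & 0b11000101 = 0b11000000 = 192

192


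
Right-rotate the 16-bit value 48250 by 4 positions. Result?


Rotate 0b1011110001111010 right by 4 (16-bit) = 0b1010101111000111 = 43975

43975


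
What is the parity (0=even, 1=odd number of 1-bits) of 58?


0b111010 has 4 ones => parity 0

0


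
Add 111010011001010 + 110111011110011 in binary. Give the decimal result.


111010011001010 + 110111011110011 = 1110001110111101 = 58301

58301


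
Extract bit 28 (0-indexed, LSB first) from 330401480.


0b10011101100011000011011001000, position 28 = 1

1


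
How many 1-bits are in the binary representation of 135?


0b10000111 has 4 set bits

4


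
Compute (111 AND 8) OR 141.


Step 1: 111 & 8 = 8
Step 2: 8 | 141 = 141

141


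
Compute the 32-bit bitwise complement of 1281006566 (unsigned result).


~0b1001100010110101001101111100110 = 0b10110011101001010110010000011001 = 3013960729 (32-bit unsigned)

3013960729


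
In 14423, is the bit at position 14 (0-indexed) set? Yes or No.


0b11100001010111, bit 14 = 0. No

No


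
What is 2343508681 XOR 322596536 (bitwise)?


0b10001011101011110001101011001001 ^ 0b10011001110100110111010111000 = 0b10011000100101010111010001110001 = 2559931505

2559931505


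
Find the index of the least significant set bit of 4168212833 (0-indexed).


0b11111000011100011110000101100001. Lowest set bit at position 0

0


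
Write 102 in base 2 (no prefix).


102 = 1100110 in binary

1100110


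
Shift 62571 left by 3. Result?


0b1111010001101011 << 3 = 0b1111010001101011000 = 500568

500568


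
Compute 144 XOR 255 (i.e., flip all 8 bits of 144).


144 ^ 255 = 111

111


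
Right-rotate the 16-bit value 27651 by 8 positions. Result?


Rotate 0b110110000000011 right by 8 (16-bit) = 0b1101101100 = 876

876


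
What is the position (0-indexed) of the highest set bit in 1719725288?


0b1100110100000001110110011101000. Highest set bit at position 30

30


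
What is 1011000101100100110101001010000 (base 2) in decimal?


1011000101100100110101001010000 in decimal = 1488087632

1488087632


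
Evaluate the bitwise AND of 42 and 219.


0b101010 & 0b11011011 = 0b1010 = 10

10


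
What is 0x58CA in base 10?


58CA hex = 22730 decimal

22730


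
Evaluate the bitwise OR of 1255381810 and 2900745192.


0b1001010110100111001101100110010 | 0b10101100111001011101101111101000 = 0b11101110111101111101101111111010 = 4009221114

4009221114


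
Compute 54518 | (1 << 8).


54518 | (1 << 8) = 54518 | 256 = 54774

54774


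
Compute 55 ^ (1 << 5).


55 ^ (1 << 5) = 55 ^ 32 = 23

23


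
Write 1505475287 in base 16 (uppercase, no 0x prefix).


1505475287 = 59BBBAD7 hex

59BBBAD7


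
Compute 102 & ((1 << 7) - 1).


102 & 127 = 102

102


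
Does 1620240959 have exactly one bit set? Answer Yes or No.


0b1100000100100101110101000111111. Multiple bits set => No

No


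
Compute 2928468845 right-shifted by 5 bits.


0b10101110100011001110001101101101 >> 5 = 0b101011101000110011100011011 = 91514651

91514651


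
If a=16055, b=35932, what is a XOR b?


16055 ^ 35932 = 45803

45803


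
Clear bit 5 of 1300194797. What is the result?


1300194797 & ~(1 << 5) = 1300194765

1300194765


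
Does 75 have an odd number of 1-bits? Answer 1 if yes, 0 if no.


0b1001011 has 4 ones => parity 0

0


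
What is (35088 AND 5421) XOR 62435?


Step 1: 35088 & 5421 = 256
Step 2: 256 ^ 62435 = 62179

62179


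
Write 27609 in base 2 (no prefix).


27609 = 110101111011001 in binary

110101111011001


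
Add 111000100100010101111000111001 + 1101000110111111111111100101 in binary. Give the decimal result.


111000100100010101111000111001 + 1101000110111111111111100101 = 1000101101011010101111000011110 = 1168989726

1168989726


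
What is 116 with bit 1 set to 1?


116 | (1 << 1) = 116 | 2 = 118

118


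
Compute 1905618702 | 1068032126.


0b1110001100101010110111100001110 | 0b111111101010001110000001111110 = 0b1111111101111011110111101111110 = 2143154046

2143154046


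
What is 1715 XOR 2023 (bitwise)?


0b11010110011 ^ 0b11111100111 = 0b101010100 = 340

340


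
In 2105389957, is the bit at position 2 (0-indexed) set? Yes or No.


0b1111101011111011011001110000101, bit 2 = 1. Yes

Yes


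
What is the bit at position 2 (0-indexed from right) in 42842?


0b1010011101011010, position 2 = 0

0


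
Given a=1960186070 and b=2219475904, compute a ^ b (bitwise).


1960186070 ^ 2219475904 = 4036793110

4036793110


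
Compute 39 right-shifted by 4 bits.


0b100111 >> 4 = 0b10 = 2

2


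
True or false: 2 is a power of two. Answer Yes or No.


0b10. Only one bit set => Yes

Yes


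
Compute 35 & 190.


0b100011 & 0b10111110 = 0b100010 = 34

34


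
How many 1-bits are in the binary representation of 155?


0b10011011 has 5 set bits

5


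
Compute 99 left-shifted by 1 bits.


0b1100011 << 1 = 0b11000110 = 198

198


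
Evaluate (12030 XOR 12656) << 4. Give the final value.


Step 1: 12030 ^ 12656 = 8078
Step 2: 8078 << 4 = 129248

129248


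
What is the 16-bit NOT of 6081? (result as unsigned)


~0b1011111000001 = 0b1110100000111110 = 59454 (16-bit unsigned)

59454


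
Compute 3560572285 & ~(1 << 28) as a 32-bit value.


3560572285 & ~(1 << 28) = 3292136829

3292136829


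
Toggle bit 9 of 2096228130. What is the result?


2096228130 ^ (1 << 9) = 2096228130 ^ 512 = 2096227618

2096227618


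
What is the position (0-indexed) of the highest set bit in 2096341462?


0b1111100111100111010000111010110. Highest set bit at position 30

30


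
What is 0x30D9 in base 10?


30D9 hex = 12505 decimal

12505


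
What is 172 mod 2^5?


172 & 31 = 12

12


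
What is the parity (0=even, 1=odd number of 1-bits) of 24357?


0b101111100100101 has 9 ones => parity 1

1


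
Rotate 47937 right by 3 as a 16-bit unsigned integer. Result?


Rotate 0b1011101101000001 right by 3 (16-bit) = 0b11011101101000 = 14184

14184
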